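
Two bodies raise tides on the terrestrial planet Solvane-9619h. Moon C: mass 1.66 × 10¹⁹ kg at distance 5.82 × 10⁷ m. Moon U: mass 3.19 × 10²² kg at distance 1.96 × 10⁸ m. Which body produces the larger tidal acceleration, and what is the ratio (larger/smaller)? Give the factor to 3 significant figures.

Moon U, by a factor of ≈ 50.3

Tidal acceleration ∝ M/d³, so compare M/d³ for each.
Moon C: (1.66 × 10¹⁹) / (5.82 × 10⁷)³ = 8.421 × 10⁻⁵
Moon U: (3.19 × 10²²) / (1.96 × 10⁸)³ = 4.237 × 10⁻³
Ratio (larger/smaller) = 50.3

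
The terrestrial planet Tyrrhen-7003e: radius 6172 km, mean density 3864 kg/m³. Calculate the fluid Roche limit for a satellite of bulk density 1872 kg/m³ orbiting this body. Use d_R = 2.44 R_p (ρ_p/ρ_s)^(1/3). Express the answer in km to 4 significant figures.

19170 km

d_R = 2.44 × 6172 km × (3864/1872)^(1/3)
    = 19170 km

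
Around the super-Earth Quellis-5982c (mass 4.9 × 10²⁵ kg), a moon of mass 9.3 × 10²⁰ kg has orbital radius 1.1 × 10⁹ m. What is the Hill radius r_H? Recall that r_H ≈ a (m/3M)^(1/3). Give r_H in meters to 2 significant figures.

2.0 × 10⁷ m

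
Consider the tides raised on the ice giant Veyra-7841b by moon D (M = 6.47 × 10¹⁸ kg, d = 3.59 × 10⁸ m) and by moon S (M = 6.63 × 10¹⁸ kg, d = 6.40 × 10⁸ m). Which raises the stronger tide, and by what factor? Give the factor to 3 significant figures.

Compare M/d³ for the two perturbers:
Moon D: (6.47 × 10¹⁸) / (3.59 × 10⁸)³ = 1.398 × 10⁻⁷
Moon S: (6.63 × 10¹⁸) / (6.40 × 10⁸)³ = 2.529 × 10⁻⁸
Ratio (larger/smaller) = 5.53

Moon D, by a factor of ≈ 5.53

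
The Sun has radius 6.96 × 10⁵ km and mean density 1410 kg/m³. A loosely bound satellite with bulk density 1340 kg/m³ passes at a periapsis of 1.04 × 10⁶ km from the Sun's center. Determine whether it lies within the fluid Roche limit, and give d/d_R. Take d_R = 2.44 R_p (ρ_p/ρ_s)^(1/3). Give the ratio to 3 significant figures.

d_R = 2.44 × (6.96 × 10⁵ km) × (1410/1340)^(1/3) = 1.727 × 10⁶ km
d/d_R = (1.04 × 10⁶) / (1.727 × 10⁶) = 0.602
Since d/d_R < 1, the body is inside the Roche limit.

inside; d/d_R ≈ 0.602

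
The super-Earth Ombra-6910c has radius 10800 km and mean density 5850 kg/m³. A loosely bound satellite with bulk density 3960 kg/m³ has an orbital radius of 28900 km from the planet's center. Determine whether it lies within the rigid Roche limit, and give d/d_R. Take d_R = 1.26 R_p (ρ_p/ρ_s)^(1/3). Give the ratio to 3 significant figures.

outside; d/d_R ≈ 1.86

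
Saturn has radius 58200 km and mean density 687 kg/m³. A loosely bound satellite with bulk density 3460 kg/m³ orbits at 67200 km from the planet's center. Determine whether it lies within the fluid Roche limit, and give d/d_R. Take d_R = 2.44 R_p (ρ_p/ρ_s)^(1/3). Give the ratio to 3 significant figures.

d_R = 2.44 × (58200 km) × (687/3460)^(1/3) = 82850 km
d/d_R = (67200) / (82850) = 0.811
Since d/d_R < 1, the body is inside the Roche limit.

inside; d/d_R ≈ 0.811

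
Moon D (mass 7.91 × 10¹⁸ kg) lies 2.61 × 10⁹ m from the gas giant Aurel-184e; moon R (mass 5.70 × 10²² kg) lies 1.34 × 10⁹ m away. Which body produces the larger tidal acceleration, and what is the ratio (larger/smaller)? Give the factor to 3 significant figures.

Moon R, by a factor of ≈ 53200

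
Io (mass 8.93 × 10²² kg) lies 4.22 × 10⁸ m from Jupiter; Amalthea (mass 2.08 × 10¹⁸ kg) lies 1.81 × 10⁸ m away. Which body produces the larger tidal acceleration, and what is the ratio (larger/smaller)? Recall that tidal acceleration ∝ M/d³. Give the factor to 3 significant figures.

Io, by a factor of ≈ 3390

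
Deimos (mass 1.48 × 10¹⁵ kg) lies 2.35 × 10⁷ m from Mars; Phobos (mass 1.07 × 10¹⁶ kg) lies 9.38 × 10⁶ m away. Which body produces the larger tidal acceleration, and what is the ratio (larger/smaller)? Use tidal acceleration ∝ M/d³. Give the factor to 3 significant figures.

Phobos, by a factor of ≈ 114

Tidal stretch scales as M/d³; compute that for each body.
Deimos: (1.48 × 10¹⁵) / (2.35 × 10⁷)³ = 1.140 × 10⁻⁷
Phobos: (1.07 × 10¹⁶) / (9.38 × 10⁶)³ = 1.297 × 10⁻⁵
Ratio (larger/smaller) = 114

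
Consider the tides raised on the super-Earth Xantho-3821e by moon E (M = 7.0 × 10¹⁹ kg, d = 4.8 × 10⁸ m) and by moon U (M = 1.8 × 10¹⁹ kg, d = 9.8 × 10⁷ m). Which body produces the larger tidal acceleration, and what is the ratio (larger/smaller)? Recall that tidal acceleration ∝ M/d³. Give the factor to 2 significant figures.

Tidal acceleration ∝ M/d³, so compare M/d³ for each.
Moon E: (7.0 × 10¹⁹) / (4.8 × 10⁸)³ = 6.330 × 10⁻⁷
Moon U: (1.8 × 10¹⁹) / (9.8 × 10⁷)³ = 1.912 × 10⁻⁵
Ratio (larger/smaller) = 30

Moon U, by a factor of ≈ 30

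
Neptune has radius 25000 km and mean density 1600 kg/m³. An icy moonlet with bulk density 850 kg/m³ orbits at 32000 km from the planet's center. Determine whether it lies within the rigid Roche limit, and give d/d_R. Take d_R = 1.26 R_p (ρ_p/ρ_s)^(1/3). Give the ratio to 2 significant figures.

inside; d/d_R ≈ 0.82

d_R = 1.26 × (25000 km) × (1600/850)^(1/3) = 38890 km
d/d_R = (32000) / (38890) = 0.82
Since d/d_R < 1, the body is inside the Roche limit.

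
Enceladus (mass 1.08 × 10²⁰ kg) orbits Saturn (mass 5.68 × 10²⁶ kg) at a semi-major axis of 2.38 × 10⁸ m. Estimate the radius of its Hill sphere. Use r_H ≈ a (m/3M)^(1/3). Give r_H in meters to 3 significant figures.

9.49 × 10⁵ m

r_H ≈ a (m/3M)^(1/3)
    = (2.38 × 10⁸) × (1.08 × 10²⁰ / (3 × 5.68 × 10²⁶))^(1/3)
    = 9.49 × 10⁵ m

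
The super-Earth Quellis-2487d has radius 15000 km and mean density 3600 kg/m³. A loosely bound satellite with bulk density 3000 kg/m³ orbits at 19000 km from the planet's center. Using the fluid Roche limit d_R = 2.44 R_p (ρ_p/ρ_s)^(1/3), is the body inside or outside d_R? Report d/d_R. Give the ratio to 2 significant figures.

inside; d/d_R ≈ 0.49

d_R = 2.44 × (15000 km) × (3600/3000)^(1/3) = 38890 km
d/d_R = (19000) / (38890) = 0.49
Since d/d_R < 1, the body is inside the Roche limit.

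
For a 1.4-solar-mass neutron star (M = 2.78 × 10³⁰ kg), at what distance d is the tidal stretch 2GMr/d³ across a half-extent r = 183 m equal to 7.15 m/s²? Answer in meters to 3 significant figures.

2GMr/d³ = a_tidal  ⇒  d = (2GMr / a_tidal)^(1/3)
d = (2 × 6.674×10⁻¹¹ × (2.78 × 10³⁰) × (183) / (7.15))^(1/3)
  = 2.12 × 10⁷ m

2.12 × 10⁷ m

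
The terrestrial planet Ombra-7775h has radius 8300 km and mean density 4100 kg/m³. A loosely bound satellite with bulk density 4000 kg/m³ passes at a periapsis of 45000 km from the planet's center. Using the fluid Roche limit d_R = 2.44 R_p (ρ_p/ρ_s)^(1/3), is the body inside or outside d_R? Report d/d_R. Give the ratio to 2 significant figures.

outside; d/d_R ≈ 2.2

d_R = 2.44 × (8300 km) × (4100/4000)^(1/3) = 20420 km
d/d_R = (45000) / (20420) = 2.2
Since d/d_R > 1, the body is outside the Roche limit.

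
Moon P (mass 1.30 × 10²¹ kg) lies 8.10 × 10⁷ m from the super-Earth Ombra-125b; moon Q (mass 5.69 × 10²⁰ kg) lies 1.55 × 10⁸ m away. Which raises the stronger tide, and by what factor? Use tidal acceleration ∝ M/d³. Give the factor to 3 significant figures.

Moon P, by a factor of ≈ 16.0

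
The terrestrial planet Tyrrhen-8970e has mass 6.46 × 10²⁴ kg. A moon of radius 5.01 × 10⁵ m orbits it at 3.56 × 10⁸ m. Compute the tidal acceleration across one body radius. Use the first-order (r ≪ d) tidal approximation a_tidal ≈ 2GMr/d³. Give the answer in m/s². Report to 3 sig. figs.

9.57 × 10⁻⁶ m/s²

The tidal stretch is the gradient of GM/d² times the body's extent r, hence the 1/d³ dependence.
Δa = 2GMr/d³
   = 2 × (6.674 × 10⁻¹¹) × (6.46 × 10²⁴) × (5.01 × 10⁵) / (3.56 × 10⁸)³
   = 9.57 × 10⁻⁶ m/s²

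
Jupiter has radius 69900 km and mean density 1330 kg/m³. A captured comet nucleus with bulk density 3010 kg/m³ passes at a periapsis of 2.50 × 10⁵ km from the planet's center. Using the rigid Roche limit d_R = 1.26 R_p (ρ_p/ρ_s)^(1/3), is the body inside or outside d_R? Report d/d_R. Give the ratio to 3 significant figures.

outside; d/d_R ≈ 3.73

d_R = 1.26 × (69900 km) × (1330/3010)^(1/3) = 67080 km
d/d_R = (2.50 × 10⁵) / (67080) = 3.73
Since d/d_R > 1, the body is outside the Roche limit.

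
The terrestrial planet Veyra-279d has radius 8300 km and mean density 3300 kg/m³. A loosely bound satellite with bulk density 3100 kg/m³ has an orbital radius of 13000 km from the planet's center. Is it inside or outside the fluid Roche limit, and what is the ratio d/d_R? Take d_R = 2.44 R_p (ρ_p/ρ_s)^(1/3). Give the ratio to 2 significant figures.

inside; d/d_R ≈ 0.63

d_R = 2.44 × (8300 km) × (3300/3100)^(1/3) = 20680 km
d/d_R = (13000) / (20680) = 0.63
Since d/d_R < 1, the body is inside the Roche limit.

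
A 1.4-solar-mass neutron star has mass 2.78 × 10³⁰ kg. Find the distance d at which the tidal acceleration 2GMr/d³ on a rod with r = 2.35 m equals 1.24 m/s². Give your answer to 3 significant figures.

8.89 × 10⁶ m

2GMr/d³ = a_tidal  ⇒  d = (2GMr / a_tidal)^(1/3)
d = (2 × 6.674×10⁻¹¹ × (2.78 × 10³⁰) × (2.35) / (1.24))^(1/3)
  = 8.89 × 10⁶ m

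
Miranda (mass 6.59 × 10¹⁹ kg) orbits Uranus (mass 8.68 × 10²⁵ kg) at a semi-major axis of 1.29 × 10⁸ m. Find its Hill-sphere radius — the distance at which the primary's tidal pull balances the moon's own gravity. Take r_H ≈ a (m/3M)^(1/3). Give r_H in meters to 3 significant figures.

8.16 × 10⁵ m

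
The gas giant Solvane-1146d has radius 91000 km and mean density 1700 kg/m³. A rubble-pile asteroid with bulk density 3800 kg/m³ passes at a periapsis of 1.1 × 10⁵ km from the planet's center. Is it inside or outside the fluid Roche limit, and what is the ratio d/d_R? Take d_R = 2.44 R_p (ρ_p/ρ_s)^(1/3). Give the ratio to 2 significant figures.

inside; d/d_R ≈ 0.65

d_R = 2.44 × (91000 km) × (1700/3800)^(1/3) = 1.698 × 10⁵ km
d/d_R = (1.1 × 10⁵) / (1.698 × 10⁵) = 0.65
Since d/d_R < 1, the body is inside the Roche limit.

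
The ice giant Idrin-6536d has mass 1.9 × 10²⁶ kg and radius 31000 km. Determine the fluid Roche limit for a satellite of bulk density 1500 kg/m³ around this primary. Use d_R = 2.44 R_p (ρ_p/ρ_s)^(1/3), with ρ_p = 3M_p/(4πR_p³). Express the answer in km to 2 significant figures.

ρ_p = 3M_p/(4πR_p³) = 3 × (1.9 × 10²⁶) / (4π × (3.1 × 10⁷ m)³) = 1500 kg/m³
d_R = 2.44 × 31000 km × (1500/1500)^(1/3)
    = 76000 km

76000 km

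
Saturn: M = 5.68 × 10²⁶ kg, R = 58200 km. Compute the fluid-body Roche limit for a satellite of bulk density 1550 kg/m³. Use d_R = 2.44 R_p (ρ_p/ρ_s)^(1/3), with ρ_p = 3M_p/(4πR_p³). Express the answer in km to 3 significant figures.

1.08 × 10⁵ km

ρ_p = 3M_p/(4πR_p³) = 3 × (5.68 × 10²⁶) / (4π × (5.82 × 10⁷ m)³) = 688 kg/m³
d_R = 2.44 × 58200 km × (688/1550)^(1/3)
    = 1.08 × 10⁵ km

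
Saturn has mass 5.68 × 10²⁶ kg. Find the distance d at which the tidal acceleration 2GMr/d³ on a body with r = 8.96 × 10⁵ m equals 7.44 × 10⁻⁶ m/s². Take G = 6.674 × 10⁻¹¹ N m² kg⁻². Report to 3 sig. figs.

2GMr/d³ = a_tidal  ⇒  d = (2GMr / a_tidal)^(1/3)
d = (2 × 6.674×10⁻¹¹ × (5.68 × 10²⁶) × (8.96 × 10⁵) / (7.44 × 10⁻⁶))^(1/3)
  = 2.09 × 10⁹ m

2.09 × 10⁹ m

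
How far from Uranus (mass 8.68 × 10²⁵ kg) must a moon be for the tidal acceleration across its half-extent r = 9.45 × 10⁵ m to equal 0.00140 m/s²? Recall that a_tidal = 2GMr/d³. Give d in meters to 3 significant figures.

2GMr/d³ = a_tidal  ⇒  d = (2GMr / a_tidal)^(1/3)
d = (2 × 6.674×10⁻¹¹ × (8.68 × 10²⁵) × (9.45 × 10⁵) / (0.00140))^(1/3)
  = 1.98 × 10⁸ m

1.98 × 10⁸ m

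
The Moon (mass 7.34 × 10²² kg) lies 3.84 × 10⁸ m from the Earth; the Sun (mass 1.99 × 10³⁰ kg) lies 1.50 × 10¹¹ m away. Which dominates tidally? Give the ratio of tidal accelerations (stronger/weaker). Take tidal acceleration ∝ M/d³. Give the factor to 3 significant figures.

Tidal acceleration ∝ M/d³, so compare M/d³ for each.
The Moon: (7.34 × 10²²) / (3.84 × 10⁸)³ = 1.296 × 10⁻³
The Sun: (1.99 × 10³⁰) / (1.50 × 10¹¹)³ = 5.896 × 10⁻⁴
Ratio (larger/smaller) = 2.20

The Moon, by a factor of ≈ 2.20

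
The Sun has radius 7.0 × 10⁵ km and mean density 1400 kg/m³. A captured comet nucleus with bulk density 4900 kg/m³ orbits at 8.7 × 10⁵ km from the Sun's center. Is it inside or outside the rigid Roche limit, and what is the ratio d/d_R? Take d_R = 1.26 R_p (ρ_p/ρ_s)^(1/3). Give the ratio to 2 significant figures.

d_R = 1.26 × (7.0 × 10⁵ km) × (1400/4900)^(1/3) = 5.809 × 10⁵ km
d/d_R = (8.7 × 10⁵) / (5.809 × 10⁵) = 1.5
Since d/d_R > 1, the body is outside the Roche limit.

outside; d/d_R ≈ 1.5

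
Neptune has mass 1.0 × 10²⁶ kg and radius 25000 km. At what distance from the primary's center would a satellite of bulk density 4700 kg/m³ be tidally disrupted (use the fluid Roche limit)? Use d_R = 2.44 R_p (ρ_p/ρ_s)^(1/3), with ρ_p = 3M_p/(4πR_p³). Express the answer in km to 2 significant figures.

ρ_p = 3M_p/(4πR_p³) = 3 × (1.0 × 10²⁶) / (4π × (2.5 × 10⁷ m)³) = 1500 kg/m³
d_R = 2.44 × 25000 km × (1500/4700)^(1/3)
    = 42000 km

42000 km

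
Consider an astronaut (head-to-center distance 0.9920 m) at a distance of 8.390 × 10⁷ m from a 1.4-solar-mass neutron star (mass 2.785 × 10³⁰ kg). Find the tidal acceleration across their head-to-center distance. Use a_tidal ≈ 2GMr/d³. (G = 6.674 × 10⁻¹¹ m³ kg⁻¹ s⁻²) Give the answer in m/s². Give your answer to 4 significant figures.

a_tidal = 2GMr/d³
        = 2 × (6.674 × 10⁻¹¹) × (2.785 × 10³⁰) × (0.9920) / (8.390 × 10⁷)³
        = 6.244 × 10⁻⁴ m/s²

6.244 × 10⁻⁴ m/s²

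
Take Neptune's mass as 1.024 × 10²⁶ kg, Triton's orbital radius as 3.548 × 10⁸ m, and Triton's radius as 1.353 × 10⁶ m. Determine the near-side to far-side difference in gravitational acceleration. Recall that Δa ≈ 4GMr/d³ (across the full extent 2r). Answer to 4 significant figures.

a_tidal = 4GMr/d³
        = 4 × (6.674 × 10⁻¹¹) × (1.024 × 10²⁶) × (1.353 × 10⁶) / (3.548 × 10⁸)³
        = 8.281 × 10⁻⁴ m/s²

8.281 × 10⁻⁴ m/s²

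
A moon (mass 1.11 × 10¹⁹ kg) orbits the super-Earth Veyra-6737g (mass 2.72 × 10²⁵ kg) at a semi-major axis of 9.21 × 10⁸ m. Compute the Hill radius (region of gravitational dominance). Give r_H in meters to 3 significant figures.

r_H ≈ a (m/3M)^(1/3)
    = (9.21 × 10⁸) × (1.11 × 10¹⁹ / (3 × 2.72 × 10²⁵))^(1/3)
    = 4.74 × 10⁶ m

4.74 × 10⁶ m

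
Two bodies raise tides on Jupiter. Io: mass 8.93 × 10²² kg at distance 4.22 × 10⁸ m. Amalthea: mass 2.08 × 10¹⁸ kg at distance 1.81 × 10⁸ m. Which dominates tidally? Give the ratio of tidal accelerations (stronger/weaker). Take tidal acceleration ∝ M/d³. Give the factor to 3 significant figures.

Io, by a factor of ≈ 3390

The tide-raising term goes as M/d³ (the gradient of a 1/d² field).
Io: (8.93 × 10²²) / (4.22 × 10⁸)³ = 1.188 × 10⁻³
Amalthea: (2.08 × 10¹⁸) / (1.81 × 10⁸)³ = 3.508 × 10⁻⁷
Ratio (larger/smaller) = 3390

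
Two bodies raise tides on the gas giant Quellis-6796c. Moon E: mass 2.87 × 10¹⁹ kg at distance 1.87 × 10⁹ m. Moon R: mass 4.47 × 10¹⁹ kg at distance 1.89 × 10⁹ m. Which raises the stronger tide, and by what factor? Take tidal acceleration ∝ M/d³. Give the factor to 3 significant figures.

Tidal stretch scales as M/d³; compute that for each body.
Moon E: (2.87 × 10¹⁹) / (1.87 × 10⁹)³ = 4.389 × 10⁻⁹
Moon R: (4.47 × 10¹⁹) / (1.89 × 10⁹)³ = 6.621 × 10⁻⁹
Ratio (larger/smaller) = 1.51

Moon R, by a factor of ≈ 1.51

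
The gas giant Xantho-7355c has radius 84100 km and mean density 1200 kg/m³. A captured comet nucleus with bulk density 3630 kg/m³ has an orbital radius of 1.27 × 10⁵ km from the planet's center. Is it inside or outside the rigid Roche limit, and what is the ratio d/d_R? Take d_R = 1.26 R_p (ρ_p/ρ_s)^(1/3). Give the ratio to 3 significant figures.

outside; d/d_R ≈ 1.73

d_R = 1.26 × (84100 km) × (1200/3630)^(1/3) = 73270 km
d/d_R = (1.27 × 10⁵) / (73270) = 1.73
Since d/d_R > 1, the body is outside the Roche limit.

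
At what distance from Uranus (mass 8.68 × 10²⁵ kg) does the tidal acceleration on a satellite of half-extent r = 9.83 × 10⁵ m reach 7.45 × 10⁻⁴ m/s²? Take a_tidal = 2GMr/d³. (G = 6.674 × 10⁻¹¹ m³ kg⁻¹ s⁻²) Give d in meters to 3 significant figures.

2GMr/d³ = a_tidal  ⇒  d = (2GMr / a_tidal)^(1/3)
d = (2 × 6.674×10⁻¹¹ × (8.68 × 10²⁵) × (9.83 × 10⁵) / (7.45 × 10⁻⁴))^(1/3)
  = 2.48 × 10⁸ m

2.48 × 10⁸ m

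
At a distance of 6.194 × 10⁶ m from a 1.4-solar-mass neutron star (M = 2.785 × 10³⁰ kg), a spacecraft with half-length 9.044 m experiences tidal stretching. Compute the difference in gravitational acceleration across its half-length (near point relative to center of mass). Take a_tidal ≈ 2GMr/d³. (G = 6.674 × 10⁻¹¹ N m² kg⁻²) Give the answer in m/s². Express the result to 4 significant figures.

Differencing GM/(d−r)² and GM/d² to first order in r/d gives 2GMr/d³.
Δa = 2GMr/d³
   = 2 × (6.674 × 10⁻¹¹) × (2.785 × 10³⁰) × (9.044) / (6.194 × 10⁶)³
   = 1.415 × 10¹ m/s²

1.415 × 10¹ m/s²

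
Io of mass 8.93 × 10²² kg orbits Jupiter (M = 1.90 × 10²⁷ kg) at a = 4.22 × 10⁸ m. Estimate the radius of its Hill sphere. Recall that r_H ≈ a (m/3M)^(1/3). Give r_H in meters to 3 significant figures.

1.06 × 10⁷ m

r_H ≈ a (m/3M)^(1/3)
    = (4.22 × 10⁸) × (8.93 × 10²² / (3 × 1.90 × 10²⁷))^(1/3)
    = 1.06 × 10⁷ m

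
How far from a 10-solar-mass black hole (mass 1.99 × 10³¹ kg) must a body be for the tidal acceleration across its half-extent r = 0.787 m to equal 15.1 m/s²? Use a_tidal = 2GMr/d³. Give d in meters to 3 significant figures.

2GMr/d³ = a_tidal  ⇒  d = (2GMr / a_tidal)^(1/3)
d = (2 × 6.674×10⁻¹¹ × (1.99 × 10³¹) × (0.787) / (15.1))^(1/3)
  = 5.17 × 10⁶ m

5.17 × 10⁶ m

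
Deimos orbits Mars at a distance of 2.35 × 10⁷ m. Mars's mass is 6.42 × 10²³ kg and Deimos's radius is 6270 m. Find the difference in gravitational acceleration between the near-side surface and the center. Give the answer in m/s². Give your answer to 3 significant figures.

Δa = 2GMr/d³
   = 2 × (6.674 × 10⁻¹¹) × (6.42 × 10²³) × (6270) / (2.35 × 10⁷)³
   = 4.14 × 10⁻⁵ m/s²

4.14 × 10⁻⁵ m/s²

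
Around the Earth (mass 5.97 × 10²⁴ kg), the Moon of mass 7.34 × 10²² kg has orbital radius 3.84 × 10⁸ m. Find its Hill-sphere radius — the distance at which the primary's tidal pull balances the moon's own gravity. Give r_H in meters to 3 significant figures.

r_H ≈ a (m/3M)^(1/3)
    = (3.84 × 10⁸) × (7.34 × 10²² / (3 × 5.97 × 10²⁴))^(1/3)
    = 6.15 × 10⁷ m

6.15 × 10⁷ m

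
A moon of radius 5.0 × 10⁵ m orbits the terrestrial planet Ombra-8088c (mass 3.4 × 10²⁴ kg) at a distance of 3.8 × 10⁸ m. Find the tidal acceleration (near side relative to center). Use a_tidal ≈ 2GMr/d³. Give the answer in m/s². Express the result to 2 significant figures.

Δg = 2GMr/d³
   = 2 × (6.674 × 10⁻¹¹) × (3.4 × 10²⁴) × (5.0 × 10⁵) / (3.8 × 10⁸)³
   = 4.1 × 10⁻⁶ m/s²

4.1 × 10⁻⁶ m/s²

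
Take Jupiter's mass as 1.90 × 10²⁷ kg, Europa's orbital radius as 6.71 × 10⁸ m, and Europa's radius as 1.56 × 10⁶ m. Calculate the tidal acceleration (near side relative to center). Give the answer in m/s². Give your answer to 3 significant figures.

Differencing GM/(d−r)² and GM/d² to first order in r/d gives 2GMr/d³.
Δa = 2GMr/d³
   = 2 × (6.674 × 10⁻¹¹) × (1.90 × 10²⁷) × (1.56 × 10⁶) / (6.71 × 10⁸)³
   = 1.31 × 10⁻³ m/s²

1.31 × 10⁻³ m/s²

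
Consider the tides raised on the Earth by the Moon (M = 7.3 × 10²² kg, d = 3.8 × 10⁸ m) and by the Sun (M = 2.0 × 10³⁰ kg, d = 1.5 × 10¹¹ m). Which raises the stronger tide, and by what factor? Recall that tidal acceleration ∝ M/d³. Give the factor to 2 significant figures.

The Moon, by a factor of ≈ 2.2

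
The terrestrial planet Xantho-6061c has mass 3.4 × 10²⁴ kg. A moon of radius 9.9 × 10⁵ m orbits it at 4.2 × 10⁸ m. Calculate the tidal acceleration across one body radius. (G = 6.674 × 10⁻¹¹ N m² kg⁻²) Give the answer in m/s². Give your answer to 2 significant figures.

6.1 × 10⁻⁶ m/s²

The tidal stretch is the gradient of GM/d² times the body's extent r, hence the 1/d³ dependence.
Δa = 2GMr/d³
   = 2 × (6.674 × 10⁻¹¹) × (3.4 × 10²⁴) × (9.9 × 10⁵) / (4.2 × 10⁸)³
   = 6.1 × 10⁻⁶ m/s²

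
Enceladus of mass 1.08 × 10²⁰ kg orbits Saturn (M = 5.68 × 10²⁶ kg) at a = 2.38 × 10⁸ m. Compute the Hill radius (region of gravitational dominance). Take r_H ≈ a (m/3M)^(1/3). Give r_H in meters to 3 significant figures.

9.49 × 10⁵ m

r_H ≈ a (m/3M)^(1/3)
    = (2.38 × 10⁸) × (1.08 × 10²⁰ / (3 × 5.68 × 10²⁶))^(1/3)
    = 9.49 × 10⁵ m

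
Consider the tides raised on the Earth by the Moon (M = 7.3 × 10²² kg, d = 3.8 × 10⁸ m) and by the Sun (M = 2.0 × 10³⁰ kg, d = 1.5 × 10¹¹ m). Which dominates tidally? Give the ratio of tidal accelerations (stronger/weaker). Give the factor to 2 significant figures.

Tidal stretch scales as M/d³; compute that for each body.
The Moon: (7.3 × 10²²) / (3.8 × 10⁸)³ = 1.330 × 10⁻³
The Sun: (2.0 × 10³⁰) / (1.5 × 10¹¹)³ = 5.926 × 10⁻⁴
Ratio (larger/smaller) = 2.2

The Moon, by a factor of ≈ 2.2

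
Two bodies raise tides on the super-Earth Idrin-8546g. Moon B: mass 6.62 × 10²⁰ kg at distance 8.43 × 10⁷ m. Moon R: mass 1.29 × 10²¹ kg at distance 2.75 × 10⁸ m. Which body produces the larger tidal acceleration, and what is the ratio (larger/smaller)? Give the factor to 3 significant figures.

Moon B, by a factor of ≈ 17.8

Tidal stretch scales as M/d³; compute that for each body.
Moon B: (6.62 × 10²⁰) / (8.43 × 10⁷)³ = 1.105 × 10⁻³
Moon R: (1.29 × 10²¹) / (2.75 × 10⁸)³ = 6.203 × 10⁻⁵
Ratio (larger/smaller) = 17.8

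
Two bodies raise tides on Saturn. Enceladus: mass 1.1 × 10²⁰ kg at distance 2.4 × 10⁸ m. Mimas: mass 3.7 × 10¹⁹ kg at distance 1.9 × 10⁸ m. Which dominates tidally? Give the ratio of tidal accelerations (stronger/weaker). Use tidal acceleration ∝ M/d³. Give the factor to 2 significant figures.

Tidal stretch scales as M/d³; compute that for each body.
Enceladus: (1.1 × 10²⁰) / (2.4 × 10⁸)³ = 7.957 × 10⁻⁶
Mimas: (3.7 × 10¹⁹) / (1.9 × 10⁸)³ = 5.394 × 10⁻⁶
Ratio (larger/smaller) = 1.5

Enceladus, by a factor of ≈ 1.5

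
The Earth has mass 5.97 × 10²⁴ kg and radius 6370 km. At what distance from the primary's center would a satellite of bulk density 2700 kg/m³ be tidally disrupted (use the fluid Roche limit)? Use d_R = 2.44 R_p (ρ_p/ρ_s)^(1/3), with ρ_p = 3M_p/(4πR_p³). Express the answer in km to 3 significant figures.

ρ_p = 3M_p/(4πR_p³) = 3 × (5.97 × 10²⁴) / (4π × (6.37 × 10⁶ m)³) = 5510 kg/m³
d_R = 2.44 × 6370 km × (5510/2700)^(1/3)
    = 19700 km

19700 km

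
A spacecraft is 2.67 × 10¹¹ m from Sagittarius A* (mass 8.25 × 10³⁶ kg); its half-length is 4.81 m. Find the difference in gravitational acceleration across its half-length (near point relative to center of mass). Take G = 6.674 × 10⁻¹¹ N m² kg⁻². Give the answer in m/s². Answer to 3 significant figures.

The tidal stretch is the gradient of GM/d² times the body's extent r, hence the 1/d³ dependence.
Δa = 2GMr/d³
   = 2 × (6.674 × 10⁻¹¹) × (8.25 × 10³⁶) × (4.81) / (2.67 × 10¹¹)³
   = 2.78 × 10⁻⁷ m/s²

2.78 × 10⁻⁷ m/s²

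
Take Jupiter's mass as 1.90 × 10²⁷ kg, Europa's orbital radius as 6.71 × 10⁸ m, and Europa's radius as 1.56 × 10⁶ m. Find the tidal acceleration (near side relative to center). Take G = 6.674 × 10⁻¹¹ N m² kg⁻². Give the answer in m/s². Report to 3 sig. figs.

Differencing GM/(d−r)² and GM/d² to first order in r/d gives 2GMr/d³.
Δg = 2GMr/d³
   = 2 × (6.674 × 10⁻¹¹) × (1.90 × 10²⁷) × (1.56 × 10⁶) / (6.71 × 10⁸)³
   = 1.31 × 10⁻³ m/s²

1.31 × 10⁻³ m/s²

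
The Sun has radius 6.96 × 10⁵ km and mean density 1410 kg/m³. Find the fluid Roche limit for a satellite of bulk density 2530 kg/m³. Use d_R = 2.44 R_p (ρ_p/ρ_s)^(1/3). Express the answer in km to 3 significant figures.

d_R = 2.44 × 6.96 × 10⁵ km × (1410/2530)^(1/3)
    = 1.40 × 10⁶ km

1.40 × 10⁶ km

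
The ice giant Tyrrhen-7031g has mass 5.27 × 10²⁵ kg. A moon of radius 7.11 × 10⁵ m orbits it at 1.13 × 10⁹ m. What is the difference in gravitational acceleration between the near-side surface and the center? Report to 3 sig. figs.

Δg = 2GMr/d³
   = 2 × (6.674 × 10⁻¹¹) × (5.27 × 10²⁵) × (7.11 × 10⁵) / (1.13 × 10⁹)³
   = 3.47 × 10⁻⁶ m/s²

3.47 × 10⁻⁶ m/s²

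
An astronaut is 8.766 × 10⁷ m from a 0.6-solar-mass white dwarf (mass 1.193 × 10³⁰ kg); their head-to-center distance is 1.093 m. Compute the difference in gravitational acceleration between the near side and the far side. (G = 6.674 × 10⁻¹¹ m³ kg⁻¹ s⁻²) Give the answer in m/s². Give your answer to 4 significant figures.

5.168 × 10⁻⁴ m/s²

Δa = 4GMr/d³
   = 4 × (6.674 × 10⁻¹¹) × (1.193 × 10³⁰) × (1.093) / (8.766 × 10⁷)³
   = 5.168 × 10⁻⁴ m/s²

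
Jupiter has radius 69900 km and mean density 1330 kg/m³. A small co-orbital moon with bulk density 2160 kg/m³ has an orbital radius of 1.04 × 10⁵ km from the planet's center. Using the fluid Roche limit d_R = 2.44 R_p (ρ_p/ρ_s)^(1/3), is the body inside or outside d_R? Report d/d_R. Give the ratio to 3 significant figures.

inside; d/d_R ≈ 0.717

d_R = 2.44 × (69900 km) × (1330/2160)^(1/3) = 1.451 × 10⁵ km
d/d_R = (1.04 × 10⁵) / (1.451 × 10⁵) = 0.717
Since d/d_R < 1, the body is inside the Roche limit.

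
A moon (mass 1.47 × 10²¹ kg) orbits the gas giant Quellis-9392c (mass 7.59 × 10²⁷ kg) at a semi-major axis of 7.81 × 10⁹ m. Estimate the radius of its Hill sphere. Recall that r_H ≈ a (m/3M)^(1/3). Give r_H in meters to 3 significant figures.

r_H ≈ a (m/3M)^(1/3)
    = (7.81 × 10⁹) × (1.47 × 10²¹ / (3 × 7.59 × 10²⁷))^(1/3)
    = 3.13 × 10⁷ m

3.13 × 10⁷ m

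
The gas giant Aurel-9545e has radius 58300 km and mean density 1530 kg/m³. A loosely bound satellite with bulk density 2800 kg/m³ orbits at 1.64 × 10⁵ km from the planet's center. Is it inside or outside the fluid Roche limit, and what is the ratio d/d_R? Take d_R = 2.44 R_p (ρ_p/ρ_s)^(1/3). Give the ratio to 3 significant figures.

outside; d/d_R ≈ 1.41

d_R = 2.44 × (58300 km) × (1530/2800)^(1/3) = 1.163 × 10⁵ km
d/d_R = (1.64 × 10⁵) / (1.163 × 10⁵) = 1.41
Since d/d_R > 1, the body is outside the Roche limit.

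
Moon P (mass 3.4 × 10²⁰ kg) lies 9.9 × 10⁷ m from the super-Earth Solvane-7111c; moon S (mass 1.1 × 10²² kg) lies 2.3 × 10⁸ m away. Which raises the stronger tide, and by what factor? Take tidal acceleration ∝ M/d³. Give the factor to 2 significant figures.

Tidal acceleration ∝ M/d³, so compare M/d³ for each.
Moon P: (3.4 × 10²⁰) / (9.9 × 10⁷)³ = 3.504 × 10⁻⁴
Moon S: (1.1 × 10²²) / (2.3 × 10⁸)³ = 9.041 × 10⁻⁴
Ratio (larger/smaller) = 2.6

Moon S, by a factor of ≈ 2.6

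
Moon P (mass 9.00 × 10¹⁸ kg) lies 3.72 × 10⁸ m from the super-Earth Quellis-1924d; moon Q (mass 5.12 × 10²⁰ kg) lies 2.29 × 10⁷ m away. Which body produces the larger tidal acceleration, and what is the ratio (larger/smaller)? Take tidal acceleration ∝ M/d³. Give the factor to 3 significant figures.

Compare M/d³ for the two perturbers:
Moon P: (9.00 × 10¹⁸) / (3.72 × 10⁸)³ = 1.748 × 10⁻⁷
Moon Q: (5.12 × 10²⁰) / (2.29 × 10⁷)³ = 4.263 × 10⁻²
Ratio (larger/smaller) = 2.44 × 10⁵

Moon Q, by a factor of ≈ 2.44 × 10⁵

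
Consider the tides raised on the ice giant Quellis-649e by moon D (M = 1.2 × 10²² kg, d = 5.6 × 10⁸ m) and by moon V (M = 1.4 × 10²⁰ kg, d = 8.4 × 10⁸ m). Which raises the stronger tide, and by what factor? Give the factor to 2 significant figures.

Moon D, by a factor of ≈ 290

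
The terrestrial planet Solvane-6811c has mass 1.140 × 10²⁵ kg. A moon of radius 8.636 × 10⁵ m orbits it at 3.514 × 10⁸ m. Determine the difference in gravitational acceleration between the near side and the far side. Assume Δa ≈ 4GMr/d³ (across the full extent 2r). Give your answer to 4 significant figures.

a_tidal = 4GMr/d³
        = 4 × (6.674 × 10⁻¹¹) × (1.140 × 10²⁵) × (8.636 × 10⁵) / (3.514 × 10⁸)³
        = 6.057 × 10⁻⁵ m/s²

6.057 × 10⁻⁵ m/s²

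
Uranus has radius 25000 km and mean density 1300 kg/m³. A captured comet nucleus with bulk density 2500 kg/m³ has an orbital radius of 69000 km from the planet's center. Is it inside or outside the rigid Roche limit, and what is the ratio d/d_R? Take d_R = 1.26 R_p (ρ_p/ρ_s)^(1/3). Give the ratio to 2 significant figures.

d_R = 1.26 × (25000 km) × (1300/2500)^(1/3) = 25330 km
d/d_R = (69000) / (25330) = 2.7
Since d/d_R > 1, the body is outside the Roche limit.

outside; d/d_R ≈ 2.7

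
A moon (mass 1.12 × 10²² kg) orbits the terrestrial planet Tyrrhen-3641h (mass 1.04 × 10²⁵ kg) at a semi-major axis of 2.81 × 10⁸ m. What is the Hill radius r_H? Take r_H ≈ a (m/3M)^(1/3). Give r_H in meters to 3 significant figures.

2.00 × 10⁷ m

r_H ≈ a (m/3M)^(1/3)
    = (2.81 × 10⁸) × (1.12 × 10²² / (3 × 1.04 × 10²⁵))^(1/3)
    = 2.00 × 10⁷ m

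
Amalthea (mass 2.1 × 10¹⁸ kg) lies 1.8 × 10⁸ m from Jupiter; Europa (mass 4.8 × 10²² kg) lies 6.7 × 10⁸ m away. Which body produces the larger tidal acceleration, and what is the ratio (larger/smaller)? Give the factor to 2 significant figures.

Compare M/d³ for the two perturbers:
Amalthea: (2.1 × 10¹⁸) / (1.8 × 10⁸)³ = 3.601 × 10⁻⁷
Europa: (4.8 × 10²²) / (6.7 × 10⁸)³ = 1.596 × 10⁻⁴
Ratio (larger/smaller) = 440

Europa, by a factor of ≈ 440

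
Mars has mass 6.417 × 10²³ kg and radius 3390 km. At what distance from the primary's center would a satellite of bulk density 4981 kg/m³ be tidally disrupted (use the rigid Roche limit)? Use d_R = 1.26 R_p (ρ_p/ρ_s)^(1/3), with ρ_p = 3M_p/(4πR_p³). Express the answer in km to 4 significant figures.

3948 km

ρ_p = 3M_p/(4πR_p³) = 3 × (6.417 × 10²³) / (4π × (3.390 × 10⁶ m)³) = 3932 kg/m³
d_R = 1.26 × 3390 km × (3932/4981)^(1/3)
    = 3948 km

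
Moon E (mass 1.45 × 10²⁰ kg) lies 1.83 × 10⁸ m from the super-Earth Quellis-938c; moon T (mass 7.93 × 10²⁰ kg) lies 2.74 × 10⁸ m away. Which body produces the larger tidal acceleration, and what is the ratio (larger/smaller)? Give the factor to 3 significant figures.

Moon T, by a factor of ≈ 1.63

Tidal acceleration ∝ M/d³, so compare M/d³ for each.
Moon E: (1.45 × 10²⁰) / (1.83 × 10⁸)³ = 2.366 × 10⁻⁵
Moon T: (7.93 × 10²⁰) / (2.74 × 10⁸)³ = 3.855 × 10⁻⁵
Ratio (larger/smaller) = 1.63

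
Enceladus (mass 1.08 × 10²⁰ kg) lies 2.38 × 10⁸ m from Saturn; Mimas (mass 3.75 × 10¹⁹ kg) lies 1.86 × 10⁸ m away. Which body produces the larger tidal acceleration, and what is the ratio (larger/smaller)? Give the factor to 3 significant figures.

The tide-raising term goes as M/d³ (the gradient of a 1/d² field).
Enceladus: (1.08 × 10²⁰) / (2.38 × 10⁸)³ = 8.011 × 10⁻⁶
Mimas: (3.75 × 10¹⁹) / (1.86 × 10⁸)³ = 5.828 × 10⁻⁶
Ratio (larger/smaller) = 1.37

Enceladus, by a factor of ≈ 1.37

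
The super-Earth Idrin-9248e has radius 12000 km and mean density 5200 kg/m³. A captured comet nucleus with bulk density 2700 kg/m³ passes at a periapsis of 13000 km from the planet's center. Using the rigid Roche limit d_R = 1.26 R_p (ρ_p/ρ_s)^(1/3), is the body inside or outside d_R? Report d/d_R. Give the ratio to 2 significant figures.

d_R = 1.26 × (12000 km) × (5200/2700)^(1/3) = 18810 km
d/d_R = (13000) / (18810) = 0.69
Since d/d_R < 1, the body is inside the Roche limit.

inside; d/d_R ≈ 0.69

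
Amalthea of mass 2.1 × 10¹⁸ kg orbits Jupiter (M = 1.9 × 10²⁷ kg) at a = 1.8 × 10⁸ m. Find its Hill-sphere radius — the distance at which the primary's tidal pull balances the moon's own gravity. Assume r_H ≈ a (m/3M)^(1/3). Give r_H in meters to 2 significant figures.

1.3 × 10⁵ m

r_H ≈ a (m/3M)^(1/3)
    = (1.8 × 10⁸) × (2.1 × 10¹⁸ / (3 × 1.9 × 10²⁷))^(1/3)
    = 1.3 × 10⁵ m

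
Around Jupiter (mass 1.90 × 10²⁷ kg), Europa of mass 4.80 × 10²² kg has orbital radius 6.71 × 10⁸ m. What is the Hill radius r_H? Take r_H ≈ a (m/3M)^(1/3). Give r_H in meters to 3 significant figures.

r_H ≈ a (m/3M)^(1/3)
    = (6.71 × 10⁸) × (4.80 × 10²² / (3 × 1.90 × 10²⁷))^(1/3)
    = 1.37 × 10⁷ m

1.37 × 10⁷ m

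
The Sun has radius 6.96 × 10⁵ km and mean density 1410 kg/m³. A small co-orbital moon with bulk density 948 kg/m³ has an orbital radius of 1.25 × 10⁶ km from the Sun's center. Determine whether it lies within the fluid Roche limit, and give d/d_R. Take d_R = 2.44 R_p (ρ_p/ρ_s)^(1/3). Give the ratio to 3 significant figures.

inside; d/d_R ≈ 0.645

d_R = 2.44 × (6.96 × 10⁵ km) × (1410/948)^(1/3) = 1.939 × 10⁶ km
d/d_R = (1.25 × 10⁶) / (1.939 × 10⁶) = 0.645
Since d/d_R < 1, the body is inside the Roche limit.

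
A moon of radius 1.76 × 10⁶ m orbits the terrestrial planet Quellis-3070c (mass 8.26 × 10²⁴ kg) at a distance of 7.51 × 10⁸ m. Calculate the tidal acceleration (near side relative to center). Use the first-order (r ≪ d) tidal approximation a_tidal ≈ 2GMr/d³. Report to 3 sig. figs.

4.58 × 10⁻⁶ m/s²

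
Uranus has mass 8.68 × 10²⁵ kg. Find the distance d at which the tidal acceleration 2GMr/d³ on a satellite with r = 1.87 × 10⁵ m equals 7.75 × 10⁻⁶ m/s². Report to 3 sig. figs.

2GMr/d³ = a_tidal  ⇒  d = (2GMr / a_tidal)^(1/3)
d = (2 × 6.674×10⁻¹¹ × (8.68 × 10²⁵) × (1.87 × 10⁵) / (7.75 × 10⁻⁶))^(1/3)
  = 6.54 × 10⁸ m

6.54 × 10⁸ m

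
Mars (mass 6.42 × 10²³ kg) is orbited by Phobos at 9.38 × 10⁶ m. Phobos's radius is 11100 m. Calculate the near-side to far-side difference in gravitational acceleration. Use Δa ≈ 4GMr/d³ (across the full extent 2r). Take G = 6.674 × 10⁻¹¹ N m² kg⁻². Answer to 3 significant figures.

Δg = 4GMr/d³
   = 4 × (6.674 × 10⁻¹¹) × (6.42 × 10²³) × (11100) / (9.38 × 10⁶)³
   = 2.31 × 10⁻³ m/s²

2.31 × 10⁻³ m/s²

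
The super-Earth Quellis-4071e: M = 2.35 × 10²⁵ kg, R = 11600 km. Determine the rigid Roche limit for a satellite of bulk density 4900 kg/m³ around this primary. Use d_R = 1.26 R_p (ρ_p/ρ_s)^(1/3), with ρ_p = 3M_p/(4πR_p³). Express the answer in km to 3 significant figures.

13200 km

ρ_p = 3M_p/(4πR_p³) = 3 × (2.35 × 10²⁵) / (4π × (1.16 × 10⁷ m)³) = 3590 kg/m³
d_R = 1.26 × 11600 km × (3590/4900)^(1/3)
    = 13200 km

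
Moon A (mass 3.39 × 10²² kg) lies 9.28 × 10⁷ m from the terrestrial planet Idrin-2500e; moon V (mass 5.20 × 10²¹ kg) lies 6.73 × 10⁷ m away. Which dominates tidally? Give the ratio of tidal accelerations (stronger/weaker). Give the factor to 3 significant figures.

Tidal acceleration ∝ M/d³, so compare M/d³ for each.
Moon A: (3.39 × 10²²) / (9.28 × 10⁷)³ = 4.242 × 10⁻²
Moon V: (5.20 × 10²¹) / (6.73 × 10⁷)³ = 1.706 × 10⁻²
Ratio (larger/smaller) = 2.49

Moon A, by a factor of ≈ 2.49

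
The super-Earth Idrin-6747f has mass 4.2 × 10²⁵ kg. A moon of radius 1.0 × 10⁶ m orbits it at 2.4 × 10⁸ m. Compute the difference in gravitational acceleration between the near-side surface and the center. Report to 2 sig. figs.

4.1 × 10⁻⁴ m/s²

Δa = 2GMr/d³
   = 2 × (6.674 × 10⁻¹¹) × (4.2 × 10²⁵) × (1.0 × 10⁶) / (2.4 × 10⁸)³
   = 4.1 × 10⁻⁴ m/s²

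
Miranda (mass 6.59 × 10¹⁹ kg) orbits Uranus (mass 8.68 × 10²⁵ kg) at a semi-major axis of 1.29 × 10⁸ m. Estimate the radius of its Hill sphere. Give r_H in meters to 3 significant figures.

8.16 × 10⁵ m

r_H ≈ a (m/3M)^(1/3)
    = (1.29 × 10⁸) × (6.59 × 10¹⁹ / (3 × 8.68 × 10²⁵))^(1/3)
    = 8.16 × 10⁵ m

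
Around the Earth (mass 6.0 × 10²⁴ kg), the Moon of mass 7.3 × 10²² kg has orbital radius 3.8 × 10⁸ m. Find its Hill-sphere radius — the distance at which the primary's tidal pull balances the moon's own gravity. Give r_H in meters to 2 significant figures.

r_H ≈ a (m/3M)^(1/3)
    = (3.8 × 10⁸) × (7.3 × 10²² / (3 × 6.0 × 10²⁴))^(1/3)
    = 6.1 × 10⁷ m

6.1 × 10⁷ m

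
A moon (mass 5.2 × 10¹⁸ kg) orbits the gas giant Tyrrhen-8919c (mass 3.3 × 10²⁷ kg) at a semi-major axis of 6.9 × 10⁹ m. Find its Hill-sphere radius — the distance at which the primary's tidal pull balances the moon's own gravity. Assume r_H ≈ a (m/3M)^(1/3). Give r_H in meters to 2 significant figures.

5.6 × 10⁶ m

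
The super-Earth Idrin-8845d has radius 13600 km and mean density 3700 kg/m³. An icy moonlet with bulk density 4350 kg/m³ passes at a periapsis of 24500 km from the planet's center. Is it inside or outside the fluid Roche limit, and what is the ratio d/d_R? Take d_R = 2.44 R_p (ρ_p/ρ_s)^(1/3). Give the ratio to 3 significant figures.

inside; d/d_R ≈ 0.779

d_R = 2.44 × (13600 km) × (3700/4350)^(1/3) = 31440 km
d/d_R = (24500) / (31440) = 0.779
Since d/d_R < 1, the body is inside the Roche limit.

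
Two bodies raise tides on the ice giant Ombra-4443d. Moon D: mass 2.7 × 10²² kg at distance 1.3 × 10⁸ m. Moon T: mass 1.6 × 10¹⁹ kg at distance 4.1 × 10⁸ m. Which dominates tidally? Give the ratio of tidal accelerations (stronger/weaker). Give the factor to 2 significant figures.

Moon D, by a factor of ≈ 53000

Tidal acceleration ∝ M/d³, so compare M/d³ for each.
Moon D: (2.7 × 10²²) / (1.3 × 10⁸)³ = 1.229 × 10⁻²
Moon T: (1.6 × 10¹⁹) / (4.1 × 10⁸)³ = 2.321 × 10⁻⁷
Ratio (larger/smaller) = 53000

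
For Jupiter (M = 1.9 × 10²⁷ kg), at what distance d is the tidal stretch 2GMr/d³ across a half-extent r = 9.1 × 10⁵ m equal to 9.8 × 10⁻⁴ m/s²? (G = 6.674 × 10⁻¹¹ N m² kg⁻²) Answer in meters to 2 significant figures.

2GMr/d³ = a_tidal  ⇒  d = (2GMr / a_tidal)^(1/3)
d = (2 × 6.674×10⁻¹¹ × (1.9 × 10²⁷) × (9.1 × 10⁵) / (9.8 × 10⁻⁴))^(1/3)
  = 6.2 × 10⁸ m

6.2 × 10⁸ m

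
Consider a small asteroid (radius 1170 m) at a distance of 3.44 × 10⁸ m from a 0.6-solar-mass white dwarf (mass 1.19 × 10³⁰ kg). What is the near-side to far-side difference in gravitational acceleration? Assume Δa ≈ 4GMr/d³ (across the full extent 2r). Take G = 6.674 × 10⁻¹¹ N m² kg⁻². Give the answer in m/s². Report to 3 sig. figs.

9.13 × 10⁻³ m/s²

Δg = 4GMr/d³
   = 4 × (6.674 × 10⁻¹¹) × (1.19 × 10³⁰) × (1170) / (3.44 × 10⁸)³
   = 9.13 × 10⁻³ m/s²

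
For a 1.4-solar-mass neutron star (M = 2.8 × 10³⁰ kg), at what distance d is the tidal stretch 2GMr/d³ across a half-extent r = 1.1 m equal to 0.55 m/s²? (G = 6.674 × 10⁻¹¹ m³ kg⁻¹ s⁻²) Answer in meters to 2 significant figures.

2GMr/d³ = a_tidal  ⇒  d = (2GMr / a_tidal)^(1/3)
d = (2 × 6.674×10⁻¹¹ × (2.8 × 10³⁰) × (1.1) / (0.55))^(1/3)
  = 9.1 × 10⁶ m

9.1 × 10⁶ m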